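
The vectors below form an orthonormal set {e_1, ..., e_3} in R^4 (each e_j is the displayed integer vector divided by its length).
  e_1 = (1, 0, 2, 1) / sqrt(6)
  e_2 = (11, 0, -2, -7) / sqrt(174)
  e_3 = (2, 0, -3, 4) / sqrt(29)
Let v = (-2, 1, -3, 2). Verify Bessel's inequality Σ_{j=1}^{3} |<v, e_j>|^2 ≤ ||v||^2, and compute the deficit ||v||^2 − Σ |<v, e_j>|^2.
Σ |<v, e_j>|^2 = 17; ||v||^2 = 18; deficit = 1

Write each e_j = u_j / sqrt(<u_j, u_j>) where u_j is the displayed integer vector. Then <v, e_j> = <v, u_j> / sqrt(<u_j, u_j>), so |<v, e_j>|^2 = <v, u_j>^2 / <u_j, u_j>.
Coefficients: <v, e_1> = -6/sqrt(6), <v, e_2> = -30/sqrt(174), <v, e_3> = 13/sqrt(29).
Square and sum: Σ |<v, e_j>|^2 = 17.
Compute ||v||^2 = v·v = 18.
Deficit = 18 − 17 = 1 ≥ 0, confirming Bessel's inequality. (The deficit equals ||v − Σ <v,e_j> e_j||^2, the squared distance from v to span{e_j}.)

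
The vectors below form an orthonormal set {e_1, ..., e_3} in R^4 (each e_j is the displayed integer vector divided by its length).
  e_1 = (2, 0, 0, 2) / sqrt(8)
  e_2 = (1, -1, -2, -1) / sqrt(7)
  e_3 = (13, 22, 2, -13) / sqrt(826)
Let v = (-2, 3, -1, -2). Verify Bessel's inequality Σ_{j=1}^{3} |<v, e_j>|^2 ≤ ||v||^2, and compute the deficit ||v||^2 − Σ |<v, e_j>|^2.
Σ |<v, e_j>|^2 = 773/59; ||v||^2 = 18; deficit = 289/59

Write each e_j = u_j / sqrt(<u_j, u_j>) where u_j is the displayed integer vector. Then <v, e_j> = <v, u_j> / sqrt(<u_j, u_j>), so |<v, e_j>|^2 = <v, u_j>^2 / <u_j, u_j>.
Coefficients: <v, e_1> = -8/sqrt(8), <v, e_2> = -1/sqrt(7), <v, e_3> = 64/sqrt(826).
Square and sum: Σ |<v, e_j>|^2 = 773/59.
Compute ||v||^2 = v·v = 18.
Deficit = 18 − 773/59 = 289/59 ≥ 0, confirming Bessel's inequality. (The deficit equals ||v − Σ <v,e_j> e_j||^2, the squared distance from v to span{e_j}.)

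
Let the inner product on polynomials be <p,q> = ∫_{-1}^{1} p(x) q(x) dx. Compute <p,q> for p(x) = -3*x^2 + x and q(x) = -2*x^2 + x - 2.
<p,q> = 106/15

Expand the product: p(x)·q(x) = 6*x^4 - 5*x^3 + 7*x^2 - 2*x.
∫_{-1}^{1} of each monomial x^k gives [2/(k+1) if k even, 0 if k odd]. Integrating term-by-term (or equivalently evaluating the antiderivative F(x) = 6*x^5/5 - 5*x^4/4 + 7*x^3/3 - x^2 at the endpoints):
  F(1) − F(−1) = 77/60 − (-347/60) = 106/15.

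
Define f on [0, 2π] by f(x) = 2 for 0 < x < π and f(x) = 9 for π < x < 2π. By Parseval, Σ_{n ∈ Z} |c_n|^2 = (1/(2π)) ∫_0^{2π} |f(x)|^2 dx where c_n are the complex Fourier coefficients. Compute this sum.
Σ |c_n|^2 = 85/2

Parseval equates the L^2 energy of f (normalised by 1/(2π)) with the ℓ^2 sum of its Fourier coefficients: (1/(2π)) ∫_0^{2π} |f|^2 = Σ |c_n|^2.
Compute the left side: (1/(2π)) [∫_0^π 2^2 dx + ∫_π^{2π} 9^2 dx] = (1/(2π)) · (4π + 81π) = (4 + 81)/2 = 85/2.
So Σ_{n ∈ Z} |c_n|^2 = 85/2.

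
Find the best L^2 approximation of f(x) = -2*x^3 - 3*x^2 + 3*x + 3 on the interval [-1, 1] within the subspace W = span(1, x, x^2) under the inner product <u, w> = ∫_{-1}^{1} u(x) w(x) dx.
g(x) = -3*x^2 + 9*x/5 + 3

The best approximation g ∈ W is the orthogonal projection of f onto W. Writing g = a_0 + a_1 x + a_2 x^2, the coefficients solve the normal equations G · a = b where
  G_{ij} = <φ_i, φ_j> and b_i = <f, φ_i>, with φ_0 = 1, φ_1 = x, φ_2 = x^2.
G =
  [2, 0, 2/3]
  [0, 2/3, 0]
  [2/3, 0, 2/5],
b = (4, 6/5, 4/5).
Solving gives a_0 = 3, a_1 = 9/5, a_2 = -3, so
  g(x) = -3*x^2 + 9*x/5 + 3.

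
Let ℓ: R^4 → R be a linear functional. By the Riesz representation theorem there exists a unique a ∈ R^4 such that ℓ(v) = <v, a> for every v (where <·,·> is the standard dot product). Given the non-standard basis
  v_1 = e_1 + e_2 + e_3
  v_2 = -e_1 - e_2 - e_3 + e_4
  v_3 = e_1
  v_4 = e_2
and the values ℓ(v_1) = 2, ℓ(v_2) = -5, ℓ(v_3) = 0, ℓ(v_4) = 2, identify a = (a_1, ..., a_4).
a = (0, 2, 0, -3)

Write a = (a_1, ..., a_4) in the standard basis. For each basis vector v_i, ℓ(v_i) = <v_i, a> is a linear equation in the a_j's. Collect the n equations into a matrix system V a = ℓ, where row i of V is v_i (expressed in the standard basis). Since V is invertible (lower-triangular with 1s on the diagonal, up to permutation), solve by back-substitution:
  V =
[[1, 1, 1, 0],
 [-1, -1, -1, 1],
 [1, 0, 0, 0],
 [0, 1, 0, 0]]
  V a = (2, -5, 0, 2)
Solving gives a = (0, 2, 0, -3).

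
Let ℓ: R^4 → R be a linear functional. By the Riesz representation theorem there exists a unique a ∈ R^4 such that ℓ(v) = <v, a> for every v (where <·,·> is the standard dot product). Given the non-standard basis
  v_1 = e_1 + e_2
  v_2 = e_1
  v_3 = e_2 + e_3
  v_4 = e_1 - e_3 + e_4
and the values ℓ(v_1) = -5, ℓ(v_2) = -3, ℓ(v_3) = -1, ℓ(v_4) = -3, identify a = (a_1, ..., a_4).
a = (-3, -2, 1, 1)

Write a = (a_1, ..., a_4) in the standard basis. For each basis vector v_i, ℓ(v_i) = <v_i, a> is a linear equation in the a_j's. Collect the n equations into a matrix system V a = ℓ, where row i of V is v_i (expressed in the standard basis). Since V is invertible (lower-triangular with 1s on the diagonal, up to permutation), solve by back-substitution:
  V =
[[1, 1, 0, 0],
 [1, 0, 0, 0],
 [0, 1, 1, 0],
 [1, 0, -1, 1]]
  V a = (-5, -3, -1, -3)
Solving gives a = (-3, -2, 1, 1).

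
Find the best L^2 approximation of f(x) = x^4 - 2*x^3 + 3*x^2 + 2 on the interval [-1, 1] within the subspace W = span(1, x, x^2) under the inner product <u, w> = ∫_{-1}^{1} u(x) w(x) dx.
g(x) = 27*x^2/7 - 6*x/5 + 67/35

The best approximation g ∈ W is the orthogonal projection of f onto W. Writing g = a_0 + a_1 x + a_2 x^2, the coefficients solve the normal equations G · a = b where
  G_{ij} = <φ_i, φ_j> and b_i = <f, φ_i>, with φ_0 = 1, φ_1 = x, φ_2 = x^2.
G =
  [2, 0, 2/3]
  [0, 2/3, 0]
  [2/3, 0, 2/5],
b = (32/5, -4/5, 296/105).
Solving gives a_0 = 67/35, a_1 = -6/5, a_2 = 27/7, so
  g(x) = 27*x^2/7 - 6*x/5 + 67/35.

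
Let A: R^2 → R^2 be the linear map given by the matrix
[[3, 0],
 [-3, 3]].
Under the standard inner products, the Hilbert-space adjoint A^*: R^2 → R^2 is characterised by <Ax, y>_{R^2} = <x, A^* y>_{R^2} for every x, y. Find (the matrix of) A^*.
A^* = A^T =
[[3, -3],
 [0, 3]]

For real matrices with standard dot products, the defining identity <Ax, y> = <x, A^* y> gives (Ax)^T y = x^T (A^*) y, i.e. x^T A^T y = x^T (A^*) y. Since this holds for all x, y, we must have A^* = A^T. Therefore
A^* =
[[3, -3],
 [0, 3]].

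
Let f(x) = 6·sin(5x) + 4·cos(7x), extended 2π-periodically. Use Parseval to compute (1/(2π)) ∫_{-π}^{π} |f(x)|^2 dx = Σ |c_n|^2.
Σ |c_n|^2 = 26

Expand |f|^2 and use orthogonality of {sin(nx), cos(mx)} on [-π, π]:
  ∫_{-π}^{π} sin(nx)^2 dx = π, ∫ cos(mx)^2 dx = π, and cross terms integrate to 0.
So ∫_{-π}^{π} f(x)^2 dx = 6^2 · π + 4^2 · π = (36 + 16)π.
Divide by 2π: (36 + 16)/2 = 26.
By Parseval, this equals Σ |c_n|^2.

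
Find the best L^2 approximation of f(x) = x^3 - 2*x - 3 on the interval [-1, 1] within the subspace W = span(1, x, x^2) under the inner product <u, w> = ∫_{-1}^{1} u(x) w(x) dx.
g(x) = -7*x/5 - 3

The best approximation g ∈ W is the orthogonal projection of f onto W. Writing g = a_0 + a_1 x + a_2 x^2, the coefficients solve the normal equations G · a = b where
  G_{ij} = <φ_i, φ_j> and b_i = <f, φ_i>, with φ_0 = 1, φ_1 = x, φ_2 = x^2.
G =
  [2, 0, 2/3]
  [0, 2/3, 0]
  [2/3, 0, 2/5],
b = (-6, -14/15, -2).
Solving gives a_0 = -3, a_1 = -7/5, a_2 = 0, so
  g(x) = -7*x/5 - 3.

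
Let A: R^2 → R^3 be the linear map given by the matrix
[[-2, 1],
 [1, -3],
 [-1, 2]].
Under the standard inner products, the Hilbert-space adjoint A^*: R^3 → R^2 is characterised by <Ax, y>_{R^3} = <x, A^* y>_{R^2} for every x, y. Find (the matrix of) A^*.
A^* = A^T =
[[-2, 1, -1],
 [1, -3, 2]]

For real matrices with standard dot products, the defining identity <Ax, y> = <x, A^* y> gives (Ax)^T y = x^T (A^*) y, i.e. x^T A^T y = x^T (A^*) y. Since this holds for all x, y, we must have A^* = A^T. Therefore
A^* =
[[-2, 1, -1],
 [1, -3, 2]].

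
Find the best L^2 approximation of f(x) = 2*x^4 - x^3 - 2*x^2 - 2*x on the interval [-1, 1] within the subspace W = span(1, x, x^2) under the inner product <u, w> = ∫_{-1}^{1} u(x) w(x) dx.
g(x) = -2*x^2/7 - 13*x/5 - 6/35

The best approximation g ∈ W is the orthogonal projection of f onto W. Writing g = a_0 + a_1 x + a_2 x^2, the coefficients solve the normal equations G · a = b where
  G_{ij} = <φ_i, φ_j> and b_i = <f, φ_i>, with φ_0 = 1, φ_1 = x, φ_2 = x^2.
G =
  [2, 0, 2/3]
  [0, 2/3, 0]
  [2/3, 0, 2/5],
b = (-8/15, -26/15, -8/35).
Solving gives a_0 = -6/35, a_1 = -13/5, a_2 = -2/7, so
  g(x) = -2*x^2/7 - 13*x/5 - 6/35.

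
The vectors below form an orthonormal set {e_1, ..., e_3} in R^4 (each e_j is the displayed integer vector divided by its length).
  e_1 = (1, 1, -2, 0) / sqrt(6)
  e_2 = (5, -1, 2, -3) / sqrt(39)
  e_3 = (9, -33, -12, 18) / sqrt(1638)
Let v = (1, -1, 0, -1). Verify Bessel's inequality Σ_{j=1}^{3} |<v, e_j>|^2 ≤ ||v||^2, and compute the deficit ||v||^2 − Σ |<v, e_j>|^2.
Σ |<v, e_j>|^2 = 17/7; ||v||^2 = 3; deficit = 4/7

Write each e_j = u_j / sqrt(<u_j, u_j>) where u_j is the displayed integer vector. Then <v, e_j> = <v, u_j> / sqrt(<u_j, u_j>), so |<v, e_j>|^2 = <v, u_j>^2 / <u_j, u_j>.
Coefficients: <v, e_1> = 0/sqrt(6), <v, e_2> = 9/sqrt(39), <v, e_3> = 24/sqrt(1638).
Square and sum: Σ |<v, e_j>|^2 = 17/7.
Compute ||v||^2 = v·v = 3.
Deficit = 3 − 17/7 = 4/7 ≥ 0, confirming Bessel's inequality. (The deficit equals ||v − Σ <v,e_j> e_j||^2, the squared distance from v to span{e_j}.)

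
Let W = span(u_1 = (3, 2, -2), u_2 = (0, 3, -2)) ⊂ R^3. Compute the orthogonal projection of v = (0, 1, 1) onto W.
proj_W(v) = (-30/121, 31/121, -14/121)

Set up U = [u_1 | ... | u_2] ∈ R^(3×2). The projector onto W = col(U) is P = U (U^T U)^(-1) U^T.
Compute U^T U =
  [17, 10]
  [10, 13],
and U^T v = (0, 1).
Solve U^T U · c = U^T v for the coefficients: c = (-10/121, 17/121). The projection is proj_W(v) = U c.
Check: (v - proj_W(v)) · u_1 = 0  (should be 0).
Check: (v - proj_W(v)) · u_2 = 0  (should be 0).
Result: proj_W(v) = (-30/121, 31/121, -14/121).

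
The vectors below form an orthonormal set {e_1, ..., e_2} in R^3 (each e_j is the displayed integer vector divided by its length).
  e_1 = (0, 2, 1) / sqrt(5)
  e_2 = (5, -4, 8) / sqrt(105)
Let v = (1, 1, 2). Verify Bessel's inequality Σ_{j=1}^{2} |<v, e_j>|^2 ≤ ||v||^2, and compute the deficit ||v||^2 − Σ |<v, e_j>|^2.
Σ |<v, e_j>|^2 = 125/21; ||v||^2 = 6; deficit = 1/21

Write each e_j = u_j / sqrt(<u_j, u_j>) where u_j is the displayed integer vector. Then <v, e_j> = <v, u_j> / sqrt(<u_j, u_j>), so |<v, e_j>|^2 = <v, u_j>^2 / <u_j, u_j>.
Coefficients: <v, e_1> = 4/sqrt(5), <v, e_2> = 17/sqrt(105).
Square and sum: Σ |<v, e_j>|^2 = 125/21.
Compute ||v||^2 = v·v = 6.
Deficit = 6 − 125/21 = 1/21 ≥ 0, confirming Bessel's inequality. (The deficit equals ||v − Σ <v,e_j> e_j||^2, the squared distance from v to span{e_j}.)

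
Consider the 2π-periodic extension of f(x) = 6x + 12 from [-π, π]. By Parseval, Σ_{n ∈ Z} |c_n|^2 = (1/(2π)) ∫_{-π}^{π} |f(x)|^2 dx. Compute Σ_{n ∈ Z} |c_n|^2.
Σ |c_n|^2 = 12π^2 + 144

Expand and integrate term by term over [-π, π]:
  ∫ (6x)^2 dx = 36·(2π^3/3); ∫ 2·6·(12)·x dx = 0 (odd integrand); ∫ 12^2 dx = 144·2π.
So (1/(2π)) ∫_{-π}^{π} (6x + 12)^2 dx = 36π^2/3 + 144 = 12π^2 + 144.
Parseval ⇒ Σ |c_n|^2 = 12π^2 + 144.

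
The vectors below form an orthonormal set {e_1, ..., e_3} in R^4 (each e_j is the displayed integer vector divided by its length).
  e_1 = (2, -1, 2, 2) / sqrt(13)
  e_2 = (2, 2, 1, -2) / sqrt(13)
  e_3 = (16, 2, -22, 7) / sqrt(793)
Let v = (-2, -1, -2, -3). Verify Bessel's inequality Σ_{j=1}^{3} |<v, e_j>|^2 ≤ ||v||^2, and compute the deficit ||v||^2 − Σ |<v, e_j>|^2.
Σ |<v, e_j>|^2 = 10674/793; ||v||^2 = 18; deficit = 3600/793

Write each e_j = u_j / sqrt(<u_j, u_j>) where u_j is the displayed integer vector. Then <v, e_j> = <v, u_j> / sqrt(<u_j, u_j>), so |<v, e_j>|^2 = <v, u_j>^2 / <u_j, u_j>.
Coefficients: <v, e_1> = -13/sqrt(13), <v, e_2> = -2/sqrt(13), <v, e_3> = -11/sqrt(793).
Square and sum: Σ |<v, e_j>|^2 = 10674/793.
Compute ||v||^2 = v·v = 18.
Deficit = 18 − 10674/793 = 3600/793 ≥ 0, confirming Bessel's inequality. (The deficit equals ||v − Σ <v,e_j> e_j||^2, the squared distance from v to span{e_j}.)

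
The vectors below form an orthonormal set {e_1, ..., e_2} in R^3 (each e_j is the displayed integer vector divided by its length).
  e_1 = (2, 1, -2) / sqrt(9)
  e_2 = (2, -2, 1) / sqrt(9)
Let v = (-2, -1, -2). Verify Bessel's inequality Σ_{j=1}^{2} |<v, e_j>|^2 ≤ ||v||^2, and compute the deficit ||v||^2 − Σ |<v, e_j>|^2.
Σ |<v, e_j>|^2 = 17/9; ||v||^2 = 9; deficit = 64/9

Write each e_j = u_j / sqrt(<u_j, u_j>) where u_j is the displayed integer vector. Then <v, e_j> = <v, u_j> / sqrt(<u_j, u_j>), so |<v, e_j>|^2 = <v, u_j>^2 / <u_j, u_j>.
Coefficients: <v, e_1> = -1/sqrt(9), <v, e_2> = -4/sqrt(9).
Square and sum: Σ |<v, e_j>|^2 = 17/9.
Compute ||v||^2 = v·v = 9.
Deficit = 9 − 17/9 = 64/9 ≥ 0, confirming Bessel's inequality. (The deficit equals ||v − Σ <v,e_j> e_j||^2, the squared distance from v to span{e_j}.)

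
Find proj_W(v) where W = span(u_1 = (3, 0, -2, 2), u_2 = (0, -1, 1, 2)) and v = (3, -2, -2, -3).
proj_W(v) = (81/49, 58/49, -16/7, -62/49)

Set up U = [u_1 | ... | u_2] ∈ R^(4×2). The projector onto W = col(U) is P = U (U^T U)^(-1) U^T.
Compute U^T U =
  [17, 2]
  [2, 6],
and U^T v = (7, -6).
Solve U^T U · c = U^T v for the coefficients: c = (27/49, -58/49). The projection is proj_W(v) = U c.
Check: (v - proj_W(v)) · u_1 = 0  (should be 0).
Check: (v - proj_W(v)) · u_2 = 0  (should be 0).
Result: proj_W(v) = (81/49, 58/49, -16/7, -62/49).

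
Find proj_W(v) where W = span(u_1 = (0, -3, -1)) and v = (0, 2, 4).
proj_W(v) = (0, 3, 1)

Set up U = [u_1 | ... | u_1] ∈ R^(3×1). The projector onto W = col(U) is P = U (U^T U)^(-1) U^T.
Compute U^T U =
  [10],
and U^T v = (-10).
Solve U^T U · c = U^T v for the coefficients: c = (-1). The projection is proj_W(v) = U c.
Check: (v - proj_W(v)) · u_1 = 0  (should be 0).
Result: proj_W(v) = (0, 3, 1).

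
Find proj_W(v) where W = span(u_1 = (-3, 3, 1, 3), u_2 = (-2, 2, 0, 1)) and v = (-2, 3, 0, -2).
proj_W(v) = (-61/27, 61/27, -13/9, -28/27)

Set up U = [u_1 | ... | u_2] ∈ R^(4×2). The projector onto W = col(U) is P = U (U^T U)^(-1) U^T.
Compute U^T U =
  [28, 15]
  [15, 9],
and U^T v = (9, 8).
Solve U^T U · c = U^T v for the coefficients: c = (-13/9, 89/27). The projection is proj_W(v) = U c.
Check: (v - proj_W(v)) · u_1 = 0  (should be 0).
Check: (v - proj_W(v)) · u_2 = 0  (should be 0).
Result: proj_W(v) = (-61/27, 61/27, -13/9, -28/27).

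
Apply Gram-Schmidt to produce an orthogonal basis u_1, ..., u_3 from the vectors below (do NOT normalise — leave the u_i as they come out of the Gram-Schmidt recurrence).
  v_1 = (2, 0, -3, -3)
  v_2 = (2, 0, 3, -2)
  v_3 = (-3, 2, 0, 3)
Orthogonal basis:
  u_1 = (2, 0, -3, -3)
  u_2 = (21/11, 0, 69/22, -41/22)
  u_3 = (-135/373, 2, 18/373, -108/373)

Apply the Gram-Schmidt recurrence
  u_1 = v_1
  u_i = v_i − Σ_{j<i} ((v_i · u_j) / (u_j · u_j)) · u_j.

Step by step this gives:
  u_1 = (2, 0, -3, -3)
  u_2 = (21/11, 0, 69/22, -41/22)
  u_3 = (-135/373, 2, 18/373, -108/373)

Orthogonality check:
  u_2 · u_1 = 0 (should be 0)
  u_3 · u_1 = 0 (should be 0)
  u_3 · u_2 = 0 (should be 0)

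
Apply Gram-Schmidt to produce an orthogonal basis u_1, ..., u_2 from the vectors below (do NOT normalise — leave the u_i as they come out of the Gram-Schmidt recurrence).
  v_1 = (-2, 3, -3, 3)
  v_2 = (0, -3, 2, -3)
Orthogonal basis:
  u_1 = (-2, 3, -3, 3)
  u_2 = (-48/31, -21/31, -10/31, -21/31)

Apply the Gram-Schmidt recurrence
  u_1 = v_1
  u_i = v_i − Σ_{j<i} ((v_i · u_j) / (u_j · u_j)) · u_j.

Step by step this gives:
  u_1 = (-2, 3, -3, 3)
  u_2 = (-48/31, -21/31, -10/31, -21/31)

Orthogonality check:
  u_2 · u_1 = 0 (should be 0)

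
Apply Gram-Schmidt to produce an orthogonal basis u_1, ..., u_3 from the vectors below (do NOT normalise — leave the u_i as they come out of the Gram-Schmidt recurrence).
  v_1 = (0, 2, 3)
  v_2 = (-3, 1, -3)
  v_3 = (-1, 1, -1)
Orthogonal basis:
  u_1 = (0, 2, 3)
  u_2 = (-3, 27/13, -18/13)
  u_3 = (3/11, 3/11, -2/11)

Apply the Gram-Schmidt recurrence
  u_1 = v_1
  u_i = v_i − Σ_{j<i} ((v_i · u_j) / (u_j · u_j)) · u_j.

Step by step this gives:
  u_1 = (0, 2, 3)
  u_2 = (-3, 27/13, -18/13)
  u_3 = (3/11, 3/11, -2/11)

Orthogonality check:
  u_2 · u_1 = 0 (should be 0)
  u_3 · u_1 = 0 (should be 0)
  u_3 · u_2 = 0 (should be 0)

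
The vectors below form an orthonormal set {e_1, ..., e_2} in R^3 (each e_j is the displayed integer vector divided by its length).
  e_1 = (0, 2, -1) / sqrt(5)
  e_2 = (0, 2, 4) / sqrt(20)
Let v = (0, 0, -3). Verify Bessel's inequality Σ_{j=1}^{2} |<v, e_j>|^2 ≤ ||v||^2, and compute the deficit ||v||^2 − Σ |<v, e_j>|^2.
Σ |<v, e_j>|^2 = 9; ||v||^2 = 9; deficit = 0

Write each e_j = u_j / sqrt(<u_j, u_j>) where u_j is the displayed integer vector. Then <v, e_j> = <v, u_j> / sqrt(<u_j, u_j>), so |<v, e_j>|^2 = <v, u_j>^2 / <u_j, u_j>.
Coefficients: <v, e_1> = 3/sqrt(5), <v, e_2> = -12/sqrt(20).
Square and sum: Σ |<v, e_j>|^2 = 9.
Compute ||v||^2 = v·v = 9.
Deficit = 9 − 9 = 0 ≥ 0, confirming Bessel's inequality. (The deficit equals ||v − Σ <v,e_j> e_j||^2, the squared distance from v to span{e_j}.)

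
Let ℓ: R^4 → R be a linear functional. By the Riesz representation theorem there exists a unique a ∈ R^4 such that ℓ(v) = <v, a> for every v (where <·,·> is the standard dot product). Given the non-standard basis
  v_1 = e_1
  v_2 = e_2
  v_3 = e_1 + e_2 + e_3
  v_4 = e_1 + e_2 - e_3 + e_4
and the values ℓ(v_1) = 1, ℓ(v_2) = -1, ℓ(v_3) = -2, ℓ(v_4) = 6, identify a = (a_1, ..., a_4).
a = (1, -1, -2, 4)

Write a = (a_1, ..., a_4) in the standard basis. For each basis vector v_i, ℓ(v_i) = <v_i, a> is a linear equation in the a_j's. Collect the n equations into a matrix system V a = ℓ, where row i of V is v_i (expressed in the standard basis). Since V is invertible (lower-triangular with 1s on the diagonal, up to permutation), solve by back-substitution:
  V =
[[1, 0, 0, 0],
 [0, 1, 0, 0],
 [1, 1, 1, 0],
 [1, 1, -1, 1]]
  V a = (1, -1, -2, 6)
Solving gives a = (1, -1, -2, 4).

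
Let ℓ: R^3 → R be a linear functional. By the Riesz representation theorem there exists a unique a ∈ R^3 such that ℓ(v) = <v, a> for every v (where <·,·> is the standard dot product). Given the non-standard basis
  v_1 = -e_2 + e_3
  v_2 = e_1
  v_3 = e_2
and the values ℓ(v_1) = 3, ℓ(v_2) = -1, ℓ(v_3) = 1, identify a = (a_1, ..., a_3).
a = (-1, 1, 4)

Write a = (a_1, ..., a_3) in the standard basis. For each basis vector v_i, ℓ(v_i) = <v_i, a> is a linear equation in the a_j's. Collect the n equations into a matrix system V a = ℓ, where row i of V is v_i (expressed in the standard basis). Since V is invertible (lower-triangular with 1s on the diagonal, up to permutation), solve by back-substitution:
  V =
[[0, -1, 1],
 [1, 0, 0],
 [0, 1, 0]]
  V a = (3, -1, 1)
Solving gives a = (-1, 1, 4).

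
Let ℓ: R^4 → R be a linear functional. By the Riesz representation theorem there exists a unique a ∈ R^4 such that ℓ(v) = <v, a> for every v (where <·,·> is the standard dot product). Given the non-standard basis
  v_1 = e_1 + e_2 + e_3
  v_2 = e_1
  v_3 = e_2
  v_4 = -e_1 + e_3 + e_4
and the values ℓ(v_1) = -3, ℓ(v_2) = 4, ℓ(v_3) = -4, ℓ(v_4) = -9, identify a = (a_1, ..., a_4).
a = (4, -4, -3, -2)

Write a = (a_1, ..., a_4) in the standard basis. For each basis vector v_i, ℓ(v_i) = <v_i, a> is a linear equation in the a_j's. Collect the n equations into a matrix system V a = ℓ, where row i of V is v_i (expressed in the standard basis). Since V is invertible (lower-triangular with 1s on the diagonal, up to permutation), solve by back-substitution:
  V =
[[1, 1, 1, 0],
 [1, 0, 0, 0],
 [0, 1, 0, 0],
 [-1, 0, 1, 1]]
  V a = (-3, 4, -4, -9)
Solving gives a = (4, -4, -3, -2).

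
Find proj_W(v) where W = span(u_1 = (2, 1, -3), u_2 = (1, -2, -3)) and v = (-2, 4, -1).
proj_W(v) = (17/23, 71/23, 12/23)

Set up U = [u_1 | ... | u_2] ∈ R^(3×2). The projector onto W = col(U) is P = U (U^T U)^(-1) U^T.
Compute U^T U =
  [14, 9]
  [9, 14],
and U^T v = (3, -7).
Solve U^T U · c = U^T v for the coefficients: c = (21/23, -25/23). The projection is proj_W(v) = U c.
Check: (v - proj_W(v)) · u_1 = 0  (should be 0).
Check: (v - proj_W(v)) · u_2 = 0  (should be 0).
Result: proj_W(v) = (17/23, 71/23, 12/23).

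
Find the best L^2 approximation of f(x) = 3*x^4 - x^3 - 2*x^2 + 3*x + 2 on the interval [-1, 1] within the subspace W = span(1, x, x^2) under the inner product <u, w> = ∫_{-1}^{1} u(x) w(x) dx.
g(x) = 4*x^2/7 + 12*x/5 + 61/35

The best approximation g ∈ W is the orthogonal projection of f onto W. Writing g = a_0 + a_1 x + a_2 x^2, the coefficients solve the normal equations G · a = b where
  G_{ij} = <φ_i, φ_j> and b_i = <f, φ_i>, with φ_0 = 1, φ_1 = x, φ_2 = x^2.
G =
  [2, 0, 2/3]
  [0, 2/3, 0]
  [2/3, 0, 2/5],
b = (58/15, 8/5, 146/105).
Solving gives a_0 = 61/35, a_1 = 12/5, a_2 = 4/7, so
  g(x) = 4*x^2/7 + 12*x/5 + 61/35.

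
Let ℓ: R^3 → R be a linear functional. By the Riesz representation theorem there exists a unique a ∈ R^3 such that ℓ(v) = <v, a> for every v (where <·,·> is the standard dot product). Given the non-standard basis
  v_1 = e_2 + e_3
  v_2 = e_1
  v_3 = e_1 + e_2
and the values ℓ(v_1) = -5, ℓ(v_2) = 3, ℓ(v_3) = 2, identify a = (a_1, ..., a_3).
a = (3, -1, -4)

Write a = (a_1, ..., a_3) in the standard basis. For each basis vector v_i, ℓ(v_i) = <v_i, a> is a linear equation in the a_j's. Collect the n equations into a matrix system V a = ℓ, where row i of V is v_i (expressed in the standard basis). Since V is invertible (lower-triangular with 1s on the diagonal, up to permutation), solve by back-substitution:
  V =
[[0, 1, 1],
 [1, 0, 0],
 [1, 1, 0]]
  V a = (-5, 3, 2)
Solving gives a = (3, -1, -4).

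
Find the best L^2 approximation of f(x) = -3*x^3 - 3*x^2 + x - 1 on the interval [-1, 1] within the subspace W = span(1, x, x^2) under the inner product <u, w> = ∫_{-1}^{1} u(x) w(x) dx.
g(x) = -3*x^2 - 4*x/5 - 1

The best approximation g ∈ W is the orthogonal projection of f onto W. Writing g = a_0 + a_1 x + a_2 x^2, the coefficients solve the normal equations G · a = b where
  G_{ij} = <φ_i, φ_j> and b_i = <f, φ_i>, with φ_0 = 1, φ_1 = x, φ_2 = x^2.
G =
  [2, 0, 2/3]
  [0, 2/3, 0]
  [2/3, 0, 2/5],
b = (-4, -8/15, -28/15).
Solving gives a_0 = -1, a_1 = -4/5, a_2 = -3, so
  g(x) = -3*x^2 - 4*x/5 - 1.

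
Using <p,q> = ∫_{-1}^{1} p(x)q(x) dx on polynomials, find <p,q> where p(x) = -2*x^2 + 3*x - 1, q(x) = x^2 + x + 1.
<p,q> = -14/5

Expand the product: p(x)·q(x) = -2*x^4 + x^3 + 2*x - 1.
∫_{-1}^{1} of each monomial x^k gives [2/(k+1) if k even, 0 if k odd]. Integrating term-by-term (or equivalently evaluating the antiderivative F(x) = -2*x^5/5 + x^4/4 + x^2 - x at the endpoints):
  F(1) − F(−1) = -3/20 − (53/20) = -14/5.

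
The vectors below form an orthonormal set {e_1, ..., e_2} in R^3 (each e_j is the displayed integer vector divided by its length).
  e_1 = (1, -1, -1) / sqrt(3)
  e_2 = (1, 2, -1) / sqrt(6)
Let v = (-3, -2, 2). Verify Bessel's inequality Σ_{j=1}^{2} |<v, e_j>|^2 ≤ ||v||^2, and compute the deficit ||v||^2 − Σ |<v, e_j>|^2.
Σ |<v, e_j>|^2 = 33/2; ||v||^2 = 17; deficit = 1/2

Write each e_j = u_j / sqrt(<u_j, u_j>) where u_j is the displayed integer vector. Then <v, e_j> = <v, u_j> / sqrt(<u_j, u_j>), so |<v, e_j>|^2 = <v, u_j>^2 / <u_j, u_j>.
Coefficients: <v, e_1> = -3/sqrt(3), <v, e_2> = -9/sqrt(6).
Square and sum: Σ |<v, e_j>|^2 = 33/2.
Compute ||v||^2 = v·v = 17.
Deficit = 17 − 33/2 = 1/2 ≥ 0, confirming Bessel's inequality. (The deficit equals ||v − Σ <v,e_j> e_j||^2, the squared distance from v to span{e_j}.)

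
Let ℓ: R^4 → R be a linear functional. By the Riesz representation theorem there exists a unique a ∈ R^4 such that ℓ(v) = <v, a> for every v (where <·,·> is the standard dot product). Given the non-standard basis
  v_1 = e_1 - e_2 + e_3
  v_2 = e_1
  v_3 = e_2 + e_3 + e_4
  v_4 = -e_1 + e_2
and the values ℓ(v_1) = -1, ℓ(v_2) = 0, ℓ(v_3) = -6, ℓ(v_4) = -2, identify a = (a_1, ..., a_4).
a = (0, -2, -3, -1)

Write a = (a_1, ..., a_4) in the standard basis. For each basis vector v_i, ℓ(v_i) = <v_i, a> is a linear equation in the a_j's. Collect the n equations into a matrix system V a = ℓ, where row i of V is v_i (expressed in the standard basis). Since V is invertible (lower-triangular with 1s on the diagonal, up to permutation), solve by back-substitution:
  V =
[[1, -1, 1, 0],
 [1, 0, 0, 0],
 [0, 1, 1, 1],
 [-1, 1, 0, 0]]
  V a = (-1, 0, -6, -2)
Solving gives a = (0, -2, -3, -1).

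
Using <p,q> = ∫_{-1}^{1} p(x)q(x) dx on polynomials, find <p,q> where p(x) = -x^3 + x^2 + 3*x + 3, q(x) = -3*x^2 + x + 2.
<p,q> = 116/15

Expand the product: p(x)·q(x) = 3*x^5 - 4*x^4 - 10*x^3 - 4*x^2 + 9*x + 6.
∫_{-1}^{1} of each monomial x^k gives [2/(k+1) if k even, 0 if k odd]. Integrating term-by-term (or equivalently evaluating the antiderivative F(x) = x^6/2 - 4*x^5/5 - 5*x^4/2 - 4*x^3/3 + 9*x^2/2 + 6*x at the endpoints):
  F(1) − F(−1) = 191/30 − (-41/30) = 116/15.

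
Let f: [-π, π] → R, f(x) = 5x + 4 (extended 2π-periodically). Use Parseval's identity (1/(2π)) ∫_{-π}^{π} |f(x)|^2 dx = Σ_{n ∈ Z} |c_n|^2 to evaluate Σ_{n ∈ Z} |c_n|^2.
Σ |c_n|^2 = 25π^2/3 + 16

Expand and integrate term by term over [-π, π]:
  ∫ (5x)^2 dx = 25·(2π^3/3); ∫ 2·5·(4)·x dx = 0 (odd integrand); ∫ 4^2 dx = 16·2π.
So (1/(2π)) ∫_{-π}^{π} (5x + 4)^2 dx = 25π^2/3 + 16 = 25π^2/3 + 16.
Parseval ⇒ Σ |c_n|^2 = 25π^2/3 + 16.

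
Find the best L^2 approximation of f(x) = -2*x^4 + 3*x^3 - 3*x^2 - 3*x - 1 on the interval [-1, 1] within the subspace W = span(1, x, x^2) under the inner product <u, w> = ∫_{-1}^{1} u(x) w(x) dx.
g(x) = -33*x^2/7 - 6*x/5 - 29/35

The best approximation g ∈ W is the orthogonal projection of f onto W. Writing g = a_0 + a_1 x + a_2 x^2, the coefficients solve the normal equations G · a = b where
  G_{ij} = <φ_i, φ_j> and b_i = <f, φ_i>, with φ_0 = 1, φ_1 = x, φ_2 = x^2.
G =
  [2, 0, 2/3]
  [0, 2/3, 0]
  [2/3, 0, 2/5],
b = (-24/5, -4/5, -256/105).
Solving gives a_0 = -29/35, a_1 = -6/5, a_2 = -33/7, so
  g(x) = -33*x^2/7 - 6*x/5 - 29/35.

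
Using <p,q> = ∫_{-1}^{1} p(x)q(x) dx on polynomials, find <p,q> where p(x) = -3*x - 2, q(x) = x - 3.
<p,q> = 10

Expand the product: p(x)·q(x) = -3*x^2 + 7*x + 6.
∫_{-1}^{1} of each monomial x^k gives [2/(k+1) if k even, 0 if k odd]. Integrating term-by-term (or equivalently evaluating the antiderivative F(x) = -x^3 + 7*x^2/2 + 6*x at the endpoints):
  F(1) − F(−1) = 17/2 − (-3/2) = 10.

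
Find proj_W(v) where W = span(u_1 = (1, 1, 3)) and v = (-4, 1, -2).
proj_W(v) = (-9/11, -9/11, -27/11)

Set up U = [u_1 | ... | u_1] ∈ R^(3×1). The projector onto W = col(U) is P = U (U^T U)^(-1) U^T.
Compute U^T U =
  [11],
and U^T v = (-9).
Solve U^T U · c = U^T v for the coefficients: c = (-9/11). The projection is proj_W(v) = U c.
Check: (v - proj_W(v)) · u_1 = 0  (should be 0).
Result: proj_W(v) = (-9/11, -9/11, -27/11).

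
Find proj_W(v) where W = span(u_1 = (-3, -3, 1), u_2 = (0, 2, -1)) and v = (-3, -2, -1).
proj_W(v) = (-147/46, -65/46, 4/23)

Set up U = [u_1 | ... | u_2] ∈ R^(3×2). The projector onto W = col(U) is P = U (U^T U)^(-1) U^T.
Compute U^T U =
  [19, -7]
  [-7, 5],
and U^T v = (14, -3).
Solve U^T U · c = U^T v for the coefficients: c = (49/46, 41/46). The projection is proj_W(v) = U c.
Check: (v - proj_W(v)) · u_1 = 0  (should be 0).
Check: (v - proj_W(v)) · u_2 = 0  (should be 0).
Result: proj_W(v) = (-147/46, -65/46, 4/23).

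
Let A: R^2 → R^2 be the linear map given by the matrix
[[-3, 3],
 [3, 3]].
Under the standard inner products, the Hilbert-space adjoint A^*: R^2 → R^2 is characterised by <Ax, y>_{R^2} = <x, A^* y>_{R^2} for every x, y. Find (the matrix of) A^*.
A^* = A^T =
[[-3, 3],
 [3, 3]]

For real matrices with standard dot products, the defining identity <Ax, y> = <x, A^* y> gives (Ax)^T y = x^T (A^*) y, i.e. x^T A^T y = x^T (A^*) y. Since this holds for all x, y, we must have A^* = A^T. Therefore
A^* =
[[-3, 3],
 [3, 3]].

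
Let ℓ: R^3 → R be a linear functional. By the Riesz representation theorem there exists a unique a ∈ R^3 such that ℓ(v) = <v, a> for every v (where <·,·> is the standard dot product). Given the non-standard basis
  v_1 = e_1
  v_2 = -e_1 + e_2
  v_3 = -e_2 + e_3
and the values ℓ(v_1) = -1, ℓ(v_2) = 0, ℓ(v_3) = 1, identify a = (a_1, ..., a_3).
a = (-1, -1, 0)

Write a = (a_1, ..., a_3) in the standard basis. For each basis vector v_i, ℓ(v_i) = <v_i, a> is a linear equation in the a_j's. Collect the n equations into a matrix system V a = ℓ, where row i of V is v_i (expressed in the standard basis). Since V is invertible (lower-triangular with 1s on the diagonal, up to permutation), solve by back-substitution:
  V =
[[1, 0, 0],
 [-1, 1, 0],
 [0, -1, 1]]
  V a = (-1, 0, 1)
Solving gives a = (-1, -1, 0).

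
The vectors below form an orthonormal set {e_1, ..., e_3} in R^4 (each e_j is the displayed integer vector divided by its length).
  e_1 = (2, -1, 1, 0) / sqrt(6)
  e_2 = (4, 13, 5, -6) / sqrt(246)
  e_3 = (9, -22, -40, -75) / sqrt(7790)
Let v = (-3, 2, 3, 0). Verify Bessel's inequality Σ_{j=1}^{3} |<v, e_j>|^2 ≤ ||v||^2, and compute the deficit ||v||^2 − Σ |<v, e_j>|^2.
Σ |<v, e_j>|^2 = 2331/190; ||v||^2 = 22; deficit = 1849/190

Write each e_j = u_j / sqrt(<u_j, u_j>) where u_j is the displayed integer vector. Then <v, e_j> = <v, u_j> / sqrt(<u_j, u_j>), so |<v, e_j>|^2 = <v, u_j>^2 / <u_j, u_j>.
Coefficients: <v, e_1> = -5/sqrt(6), <v, e_2> = 29/sqrt(246), <v, e_3> = -191/sqrt(7790).
Square and sum: Σ |<v, e_j>|^2 = 2331/190.
Compute ||v||^2 = v·v = 22.
Deficit = 22 − 2331/190 = 1849/190 ≥ 0, confirming Bessel's inequality. (The deficit equals ||v − Σ <v,e_j> e_j||^2, the squared distance from v to span{e_j}.)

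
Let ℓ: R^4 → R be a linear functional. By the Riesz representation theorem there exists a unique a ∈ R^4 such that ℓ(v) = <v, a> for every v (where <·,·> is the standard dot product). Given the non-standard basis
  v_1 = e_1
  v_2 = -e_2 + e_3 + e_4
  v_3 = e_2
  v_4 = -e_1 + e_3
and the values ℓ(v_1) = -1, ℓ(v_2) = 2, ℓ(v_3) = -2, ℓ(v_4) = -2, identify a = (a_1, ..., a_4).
a = (-1, -2, -3, 3)

Write a = (a_1, ..., a_4) in the standard basis. For each basis vector v_i, ℓ(v_i) = <v_i, a> is a linear equation in the a_j's. Collect the n equations into a matrix system V a = ℓ, where row i of V is v_i (expressed in the standard basis). Since V is invertible (lower-triangular with 1s on the diagonal, up to permutation), solve by back-substitution:
  V =
[[1, 0, 0, 0],
 [0, -1, 1, 1],
 [0, 1, 0, 0],
 [-1, 0, 1, 0]]
  V a = (-1, 2, -2, -2)
Solving gives a = (-1, -2, -3, 3).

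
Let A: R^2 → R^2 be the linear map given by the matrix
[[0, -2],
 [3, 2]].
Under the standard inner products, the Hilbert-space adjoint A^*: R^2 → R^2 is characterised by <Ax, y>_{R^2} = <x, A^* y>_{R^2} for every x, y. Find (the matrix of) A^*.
A^* = A^T =
[[0, 3],
 [-2, 2]]

For real matrices with standard dot products, the defining identity <Ax, y> = <x, A^* y> gives (Ax)^T y = x^T (A^*) y, i.e. x^T A^T y = x^T (A^*) y. Since this holds for all x, y, we must have A^* = A^T. Therefore
A^* =
[[0, 3],
 [-2, 2]].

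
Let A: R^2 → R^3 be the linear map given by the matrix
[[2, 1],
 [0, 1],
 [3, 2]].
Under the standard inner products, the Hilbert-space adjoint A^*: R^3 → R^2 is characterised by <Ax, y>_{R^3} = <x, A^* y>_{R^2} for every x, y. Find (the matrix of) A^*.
A^* = A^T =
[[2, 0, 3],
 [1, 1, 2]]

For real matrices with standard dot products, the defining identity <Ax, y> = <x, A^* y> gives (Ax)^T y = x^T (A^*) y, i.e. x^T A^T y = x^T (A^*) y. Since this holds for all x, y, we must have A^* = A^T. Therefore
A^* =
[[2, 0, 3],
 [1, 1, 2]].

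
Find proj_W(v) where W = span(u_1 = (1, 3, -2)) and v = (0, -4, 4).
proj_W(v) = (-10/7, -30/7, 20/7)

Set up U = [u_1 | ... | u_1] ∈ R^(3×1). The projector onto W = col(U) is P = U (U^T U)^(-1) U^T.
Compute U^T U =
  [14],
and U^T v = (-20).
Solve U^T U · c = U^T v for the coefficients: c = (-10/7). The projection is proj_W(v) = U c.
Check: (v - proj_W(v)) · u_1 = 0  (should be 0).
Result: proj_W(v) = (-10/7, -30/7, 20/7).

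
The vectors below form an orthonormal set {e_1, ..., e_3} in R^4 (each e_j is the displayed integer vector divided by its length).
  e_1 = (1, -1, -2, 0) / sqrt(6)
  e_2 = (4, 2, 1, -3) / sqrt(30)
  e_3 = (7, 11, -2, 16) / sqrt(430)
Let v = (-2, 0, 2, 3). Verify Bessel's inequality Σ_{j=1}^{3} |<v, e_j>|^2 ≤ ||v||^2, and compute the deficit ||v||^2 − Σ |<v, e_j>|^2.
Σ |<v, e_j>|^2 = 1341/86; ||v||^2 = 17; deficit = 121/86

Write each e_j = u_j / sqrt(<u_j, u_j>) where u_j is the displayed integer vector. Then <v, e_j> = <v, u_j> / sqrt(<u_j, u_j>), so |<v, e_j>|^2 = <v, u_j>^2 / <u_j, u_j>.
Coefficients: <v, e_1> = -6/sqrt(6), <v, e_2> = -15/sqrt(30), <v, e_3> = 30/sqrt(430).
Square and sum: Σ |<v, e_j>|^2 = 1341/86.
Compute ||v||^2 = v·v = 17.
Deficit = 17 − 1341/86 = 121/86 ≥ 0, confirming Bessel's inequality. (The deficit equals ||v − Σ <v,e_j> e_j||^2, the squared distance from v to span{e_j}.)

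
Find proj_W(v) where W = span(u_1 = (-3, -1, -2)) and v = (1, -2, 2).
proj_W(v) = (15/14, 5/14, 5/7)

Set up U = [u_1 | ... | u_1] ∈ R^(3×1). The projector onto W = col(U) is P = U (U^T U)^(-1) U^T.
Compute U^T U =
  [14],
and U^T v = (-5).
Solve U^T U · c = U^T v for the coefficients: c = (-5/14). The projection is proj_W(v) = U c.
Check: (v - proj_W(v)) · u_1 = 0  (should be 0).
Result: proj_W(v) = (15/14, 5/14, 5/7).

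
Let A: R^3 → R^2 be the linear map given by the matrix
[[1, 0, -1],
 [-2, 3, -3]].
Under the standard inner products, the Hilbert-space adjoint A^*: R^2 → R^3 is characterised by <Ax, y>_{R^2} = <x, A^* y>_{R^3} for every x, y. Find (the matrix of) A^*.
A^* = A^T =
[[1, -2],
 [0, 3],
 [-1, -3]]

For real matrices with standard dot products, the defining identity <Ax, y> = <x, A^* y> gives (Ax)^T y = x^T (A^*) y, i.e. x^T A^T y = x^T (A^*) y. Since this holds for all x, y, we must have A^* = A^T. Therefore
A^* =
[[1, -2],
 [0, 3],
 [-1, -3]].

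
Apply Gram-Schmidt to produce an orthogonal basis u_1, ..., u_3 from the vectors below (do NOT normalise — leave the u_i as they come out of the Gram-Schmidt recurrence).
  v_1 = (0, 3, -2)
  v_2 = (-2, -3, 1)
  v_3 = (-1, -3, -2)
Orthogonal basis:
  u_1 = (0, 3, -2)
  u_2 = (-2, -6/13, -9/13)
  u_3 = (63/61, -84/61, -126/61)

Apply the Gram-Schmidt recurrence
  u_1 = v_1
  u_i = v_i − Σ_{j<i} ((v_i · u_j) / (u_j · u_j)) · u_j.

Step by step this gives:
  u_1 = (0, 3, -2)
  u_2 = (-2, -6/13, -9/13)
  u_3 = (63/61, -84/61, -126/61)

Orthogonality check:
  u_2 · u_1 = 0 (should be 0)
  u_3 · u_1 = 0 (should be 0)
  u_3 · u_2 = 0 (should be 0)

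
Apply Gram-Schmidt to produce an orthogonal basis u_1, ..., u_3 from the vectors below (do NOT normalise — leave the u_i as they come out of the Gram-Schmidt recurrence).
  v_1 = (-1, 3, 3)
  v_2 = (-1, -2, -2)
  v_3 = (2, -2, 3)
Orthogonal basis:
  u_1 = (-1, 3, 3)
  u_2 = (-30/19, -5/19, -5/19)
  u_3 = (0, -5/2, 5/2)

Apply the Gram-Schmidt recurrence
  u_1 = v_1
  u_i = v_i − Σ_{j<i} ((v_i · u_j) / (u_j · u_j)) · u_j.

Step by step this gives:
  u_1 = (-1, 3, 3)
  u_2 = (-30/19, -5/19, -5/19)
  u_3 = (0, -5/2, 5/2)

Orthogonality check:
  u_2 · u_1 = 0 (should be 0)
  u_3 · u_1 = 0 (should be 0)
  u_3 · u_2 = 0 (should be 0)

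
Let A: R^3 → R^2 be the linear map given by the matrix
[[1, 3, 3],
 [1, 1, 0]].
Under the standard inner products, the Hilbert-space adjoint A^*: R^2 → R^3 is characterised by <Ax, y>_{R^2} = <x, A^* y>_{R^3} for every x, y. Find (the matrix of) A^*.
A^* = A^T =
[[1, 1],
 [3, 1],
 [3, 0]]

For real matrices with standard dot products, the defining identity <Ax, y> = <x, A^* y> gives (Ax)^T y = x^T (A^*) y, i.e. x^T A^T y = x^T (A^*) y. Since this holds for all x, y, we must have A^* = A^T. Therefore
A^* =
[[1, 1],
 [3, 1],
 [3, 0]].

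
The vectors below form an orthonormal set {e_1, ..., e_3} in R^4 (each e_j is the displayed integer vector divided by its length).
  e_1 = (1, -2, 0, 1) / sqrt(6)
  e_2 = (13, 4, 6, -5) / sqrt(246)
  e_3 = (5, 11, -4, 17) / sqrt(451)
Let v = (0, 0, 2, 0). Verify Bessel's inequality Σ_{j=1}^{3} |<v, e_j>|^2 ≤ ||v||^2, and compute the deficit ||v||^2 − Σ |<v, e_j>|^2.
Σ |<v, e_j>|^2 = 8/11; ||v||^2 = 4; deficit = 36/11

Write each e_j = u_j / sqrt(<u_j, u_j>) where u_j is the displayed integer vector. Then <v, e_j> = <v, u_j> / sqrt(<u_j, u_j>), so |<v, e_j>|^2 = <v, u_j>^2 / <u_j, u_j>.
Coefficients: <v, e_1> = 0/sqrt(6), <v, e_2> = 12/sqrt(246), <v, e_3> = -8/sqrt(451).
Square and sum: Σ |<v, e_j>|^2 = 8/11.
Compute ||v||^2 = v·v = 4.
Deficit = 4 − 8/11 = 36/11 ≥ 0, confirming Bessel's inequality. (The deficit equals ||v − Σ <v,e_j> e_j||^2, the squared distance from v to span{e_j}.)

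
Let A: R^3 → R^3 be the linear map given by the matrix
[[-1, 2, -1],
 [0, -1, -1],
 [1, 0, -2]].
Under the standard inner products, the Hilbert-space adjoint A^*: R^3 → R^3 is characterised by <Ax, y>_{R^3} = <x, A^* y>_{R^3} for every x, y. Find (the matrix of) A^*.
A^* = A^T =
[[-1, 0, 1],
 [2, -1, 0],
 [-1, -1, -2]]

For real matrices with standard dot products, the defining identity <Ax, y> = <x, A^* y> gives (Ax)^T y = x^T (A^*) y, i.e. x^T A^T y = x^T (A^*) y. Since this holds for all x, y, we must have A^* = A^T. Therefore
A^* =
[[-1, 0, 1],
 [2, -1, 0],
 [-1, -1, -2]].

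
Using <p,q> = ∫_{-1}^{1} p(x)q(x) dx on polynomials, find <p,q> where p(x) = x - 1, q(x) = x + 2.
<p,q> = -10/3

Expand the product: p(x)·q(x) = x^2 + x - 2.
∫_{-1}^{1} of each monomial x^k gives [2/(k+1) if k even, 0 if k odd]. Integrating term-by-term (or equivalently evaluating the antiderivative F(x) = x^3/3 + x^2/2 - 2*x at the endpoints):
  F(1) − F(−1) = -7/6 − (13/6) = -10/3.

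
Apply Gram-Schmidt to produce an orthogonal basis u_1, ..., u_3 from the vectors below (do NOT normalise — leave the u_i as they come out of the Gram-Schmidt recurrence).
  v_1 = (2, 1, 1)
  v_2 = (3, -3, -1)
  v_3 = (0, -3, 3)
Orthogonal basis:
  u_1 = (2, 1, 1)
  u_2 = (7/3, -10/3, -4/3)
  u_3 = (-42/55, -21/11, 189/55)

Apply the Gram-Schmidt recurrence
  u_1 = v_1
  u_i = v_i − Σ_{j<i} ((v_i · u_j) / (u_j · u_j)) · u_j.

Step by step this gives:
  u_1 = (2, 1, 1)
  u_2 = (7/3, -10/3, -4/3)
  u_3 = (-42/55, -21/11, 189/55)

Orthogonality check:
  u_2 · u_1 = 0 (should be 0)
  u_3 · u_1 = 0 (should be 0)
  u_3 · u_2 = 0 (should be 0)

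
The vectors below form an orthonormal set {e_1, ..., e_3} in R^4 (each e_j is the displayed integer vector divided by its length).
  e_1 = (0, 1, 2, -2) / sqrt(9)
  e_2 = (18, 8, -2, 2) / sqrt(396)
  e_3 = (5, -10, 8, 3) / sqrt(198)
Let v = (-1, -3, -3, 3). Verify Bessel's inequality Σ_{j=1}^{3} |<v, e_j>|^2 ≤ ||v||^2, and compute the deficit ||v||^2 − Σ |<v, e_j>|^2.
Σ |<v, e_j>|^2 = 250/9; ||v||^2 = 28; deficit = 2/9

Write each e_j = u_j / sqrt(<u_j, u_j>) where u_j is the displayed integer vector. Then <v, e_j> = <v, u_j> / sqrt(<u_j, u_j>), so |<v, e_j>|^2 = <v, u_j>^2 / <u_j, u_j>.
Coefficients: <v, e_1> = -15/sqrt(9), <v, e_2> = -30/sqrt(396), <v, e_3> = 10/sqrt(198).
Square and sum: Σ |<v, e_j>|^2 = 250/9.
Compute ||v||^2 = v·v = 28.
Deficit = 28 − 250/9 = 2/9 ≥ 0, confirming Bessel's inequality. (The deficit equals ||v − Σ <v,e_j> e_j||^2, the squared distance from v to span{e_j}.)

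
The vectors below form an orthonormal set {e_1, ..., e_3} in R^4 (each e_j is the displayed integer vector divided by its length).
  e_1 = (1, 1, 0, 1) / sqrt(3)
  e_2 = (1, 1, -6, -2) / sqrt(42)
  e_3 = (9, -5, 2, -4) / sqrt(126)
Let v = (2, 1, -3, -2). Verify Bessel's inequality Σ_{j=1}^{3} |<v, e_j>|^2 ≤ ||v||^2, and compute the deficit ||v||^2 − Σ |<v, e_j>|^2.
Σ |<v, e_j>|^2 = 17; ||v||^2 = 18; deficit = 1

Write each e_j = u_j / sqrt(<u_j, u_j>) where u_j is the displayed integer vector. Then <v, e_j> = <v, u_j> / sqrt(<u_j, u_j>), so |<v, e_j>|^2 = <v, u_j>^2 / <u_j, u_j>.
Coefficients: <v, e_1> = 1/sqrt(3), <v, e_2> = 25/sqrt(42), <v, e_3> = 15/sqrt(126).
Square and sum: Σ |<v, e_j>|^2 = 17.
Compute ||v||^2 = v·v = 18.
Deficit = 18 − 17 = 1 ≥ 0, confirming Bessel's inequality. (The deficit equals ||v − Σ <v,e_j> e_j||^2, the squared distance from v to span{e_j}.)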